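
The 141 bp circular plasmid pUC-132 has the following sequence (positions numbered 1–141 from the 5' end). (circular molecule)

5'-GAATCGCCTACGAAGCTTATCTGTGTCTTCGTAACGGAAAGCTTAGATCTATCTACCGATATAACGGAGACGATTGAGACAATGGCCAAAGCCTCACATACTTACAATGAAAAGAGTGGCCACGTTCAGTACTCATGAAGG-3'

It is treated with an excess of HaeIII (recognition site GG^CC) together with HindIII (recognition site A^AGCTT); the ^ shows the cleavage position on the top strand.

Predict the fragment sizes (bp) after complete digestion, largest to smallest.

HaeIII sites (GGCC) start at positions 84, 118.
HaeIII cuts after base 2 of each site, so after positions 85, 119.
HindIII sites (AAGCTT) start at positions 13, 39.
HindIII cuts after the first base of each site, so after positions 13, 39.
Combined cut positions: 13, 39, 85, 119.
Circular molecule, 4 cuts → 4 fragments:
  14–39 → 26 bp
  40–85 → 46 bp
  86–119 → 34 bp
  120–141 then 1–13 → 22 + 13 = 35 bp
Sorted largest to smallest: 46, 35, 34, 26 bp.

46, 35, 34, 26 bp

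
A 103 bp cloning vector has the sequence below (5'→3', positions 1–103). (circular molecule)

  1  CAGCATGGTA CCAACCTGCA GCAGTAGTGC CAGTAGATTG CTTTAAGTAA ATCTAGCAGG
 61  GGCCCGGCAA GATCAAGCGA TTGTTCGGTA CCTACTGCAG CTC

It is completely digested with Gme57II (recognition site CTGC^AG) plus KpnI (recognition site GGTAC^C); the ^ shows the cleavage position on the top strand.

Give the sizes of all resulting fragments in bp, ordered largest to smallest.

72, 16, 8, 7 bp

Gme57II sites (CTGCAG) start at positions 16, 95.
Gme57II cuts after base 4 of each site, so after positions 19, 98.
KpnI sites (GGTACC) start at positions 7, 87.
KpnI cuts after base 5 of each site (before the last base), so after positions 11, 91.
Combined cut positions: 11, 19, 91, 98.
Circular molecule, 4 cuts → 4 fragments:
  12–19 → 8 bp
  20–91 → 72 bp
  92–98 → 7 bp
  99–103 then 1–11 → 5 + 11 = 16 bp
Sorted largest to smallest: 72, 16, 8, 7 bp.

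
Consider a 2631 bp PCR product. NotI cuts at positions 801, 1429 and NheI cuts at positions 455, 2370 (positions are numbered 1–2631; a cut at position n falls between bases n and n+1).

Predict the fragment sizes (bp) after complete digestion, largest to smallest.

941, 628, 455, 346, 261 bp

Combined cut positions (sorted): 455, 801, 1429, 2370.
Linear molecule, 4 cuts → 5 fragments:
  455 − 0 = 455 bp
  801 − 455 = 346 bp
  1429 − 801 = 628 bp
  2370 − 1429 = 941 bp
  2631 − 2370 = 261 bp
Sorted largest to smallest: 941, 628, 455, 346, 261 bp.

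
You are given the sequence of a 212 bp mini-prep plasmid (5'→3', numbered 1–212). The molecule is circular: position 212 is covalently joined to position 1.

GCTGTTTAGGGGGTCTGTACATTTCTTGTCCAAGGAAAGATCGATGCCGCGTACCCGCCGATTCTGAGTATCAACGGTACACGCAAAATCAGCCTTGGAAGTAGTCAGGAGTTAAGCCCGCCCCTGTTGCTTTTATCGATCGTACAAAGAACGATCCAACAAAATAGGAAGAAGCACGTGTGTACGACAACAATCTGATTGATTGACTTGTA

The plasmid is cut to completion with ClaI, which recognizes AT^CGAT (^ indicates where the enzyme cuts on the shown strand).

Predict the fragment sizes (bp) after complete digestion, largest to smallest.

117, 95 bp

ClaI sites (ATCGAT) start at positions 40, 135.
ClaI cuts after base 2 of each site, so after positions 41, 136.
Circular molecule, 2 cuts → 2 fragments:
  42–136 → 95 bp
  137–212 then 1–41 → 76 + 41 = 117 bp
Sorted largest to smallest: 117, 95 bp.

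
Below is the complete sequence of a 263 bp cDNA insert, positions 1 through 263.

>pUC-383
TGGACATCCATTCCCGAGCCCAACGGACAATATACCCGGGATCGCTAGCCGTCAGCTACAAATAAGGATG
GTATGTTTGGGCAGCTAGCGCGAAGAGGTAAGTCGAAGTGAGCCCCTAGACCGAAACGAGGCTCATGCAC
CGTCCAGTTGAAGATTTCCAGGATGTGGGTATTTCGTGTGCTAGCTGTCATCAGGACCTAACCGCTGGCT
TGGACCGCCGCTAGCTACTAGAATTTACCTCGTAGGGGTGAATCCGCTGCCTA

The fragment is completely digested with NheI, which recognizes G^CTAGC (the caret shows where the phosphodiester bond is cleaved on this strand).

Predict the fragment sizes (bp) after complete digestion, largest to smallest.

NheI sites (GCTAGC) start at positions 44, 84, 180, 220.
NheI cuts after the first base of each site, so after positions 44, 84, 180, 220.
Linear molecule, 4 cuts → 5 fragments:
  1–44 → 44 bp
  45–84 → 40 bp
  85–180 → 96 bp
  181–220 → 40 bp
  221–263 → 43 bp
Sorted largest to smallest: 96, 44, 43, 40, 40 bp.

96, 44, 43, 40, 40 bp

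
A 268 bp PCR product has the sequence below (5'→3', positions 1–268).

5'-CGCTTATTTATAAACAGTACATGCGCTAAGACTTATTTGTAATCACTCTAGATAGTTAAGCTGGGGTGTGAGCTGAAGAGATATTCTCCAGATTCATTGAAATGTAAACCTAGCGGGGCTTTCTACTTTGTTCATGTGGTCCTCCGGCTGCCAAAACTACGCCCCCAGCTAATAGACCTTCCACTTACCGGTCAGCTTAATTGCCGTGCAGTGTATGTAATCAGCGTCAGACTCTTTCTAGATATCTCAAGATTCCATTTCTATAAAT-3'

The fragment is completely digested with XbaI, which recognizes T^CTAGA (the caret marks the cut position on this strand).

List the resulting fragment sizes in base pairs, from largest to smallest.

190, 47, 31 bp

XbaI sites (TCTAGA) start at positions 47, 237.
XbaI cuts after the first base of each site, so after positions 47, 237.
Linear molecule, 2 cuts → 3 fragments:
  1–47 → 47 bp
  48–237 → 190 bp
  238–268 → 31 bp
Sorted largest to smallest: 190, 47, 31 bp.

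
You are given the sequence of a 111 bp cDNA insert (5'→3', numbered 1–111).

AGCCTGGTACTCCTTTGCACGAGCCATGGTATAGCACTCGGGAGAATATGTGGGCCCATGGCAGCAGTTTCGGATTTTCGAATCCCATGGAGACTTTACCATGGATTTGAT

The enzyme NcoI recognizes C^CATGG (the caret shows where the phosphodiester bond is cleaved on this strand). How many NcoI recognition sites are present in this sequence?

4

CCATGG occurs starting at positions 24, 56, 85, 99.
NcoI cuts at 4 sites.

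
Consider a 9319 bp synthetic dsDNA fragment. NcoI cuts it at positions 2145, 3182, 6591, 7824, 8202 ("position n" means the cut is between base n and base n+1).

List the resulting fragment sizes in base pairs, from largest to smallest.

3409, 2145, 1233, 1117, 1037, 378 bp

Linear molecule, 5 cuts → 6 fragments:
  2145 − 0 = 2145 bp
  3182 − 2145 = 1037 bp
  6591 − 3182 = 3409 bp
  7824 − 6591 = 1233 bp
  8202 − 7824 = 378 bp
  9319 − 8202 = 1117 bp
Sorted largest to smallest: 3409, 2145, 1233, 1117, 1037, 378 bp.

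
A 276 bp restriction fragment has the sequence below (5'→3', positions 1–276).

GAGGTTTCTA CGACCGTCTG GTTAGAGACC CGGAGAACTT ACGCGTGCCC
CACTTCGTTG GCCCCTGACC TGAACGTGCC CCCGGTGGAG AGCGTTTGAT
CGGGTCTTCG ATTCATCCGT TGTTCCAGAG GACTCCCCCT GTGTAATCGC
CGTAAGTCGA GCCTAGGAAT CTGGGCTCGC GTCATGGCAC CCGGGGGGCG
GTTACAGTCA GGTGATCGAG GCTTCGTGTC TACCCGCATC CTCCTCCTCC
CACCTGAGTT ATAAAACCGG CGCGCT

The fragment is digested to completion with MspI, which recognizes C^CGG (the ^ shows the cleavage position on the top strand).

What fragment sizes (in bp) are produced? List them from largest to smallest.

109, 76, 52, 30, 9 bp

MspI sites (CCGG) start at positions 30, 82, 191, 267.
MspI cuts after the first base of each site, so after positions 30, 82, 191, 267.
Linear molecule, 4 cuts → 5 fragments:
  1–30 → 30 bp
  31–82 → 52 bp
  83–191 → 109 bp
  192–267 → 76 bp
  268–276 → 9 bp
Sorted largest to smallest: 109, 76, 52, 30, 9 bp.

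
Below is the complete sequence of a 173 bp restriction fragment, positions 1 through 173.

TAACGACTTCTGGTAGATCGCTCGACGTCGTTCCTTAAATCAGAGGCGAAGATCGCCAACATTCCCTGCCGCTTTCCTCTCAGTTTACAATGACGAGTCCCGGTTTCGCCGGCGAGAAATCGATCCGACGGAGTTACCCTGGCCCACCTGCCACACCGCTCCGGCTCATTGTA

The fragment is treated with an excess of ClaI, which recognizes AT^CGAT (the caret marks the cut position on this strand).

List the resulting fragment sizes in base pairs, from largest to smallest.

120, 53 bp

The ClaI site (ATCGAT) starts at position 119.
ClaI cuts after base 2 of each site, so after position 120.
Linear molecule, 1 cut → 2 fragments:
  1–120 → 120 bp
  121–173 → 53 bp
Sorted largest to smallest: 120, 53 bp.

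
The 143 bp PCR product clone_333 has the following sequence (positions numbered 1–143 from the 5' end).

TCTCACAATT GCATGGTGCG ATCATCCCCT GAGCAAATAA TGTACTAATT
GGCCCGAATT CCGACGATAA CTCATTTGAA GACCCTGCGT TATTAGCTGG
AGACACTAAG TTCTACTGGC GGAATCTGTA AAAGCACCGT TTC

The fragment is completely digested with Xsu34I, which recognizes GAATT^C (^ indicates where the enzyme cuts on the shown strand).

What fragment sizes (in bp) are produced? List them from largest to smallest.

The Xsu34I site (GAATTC) starts at position 56.
Xsu34I cuts after base 5 of each site (before the last base), so after position 60.
Linear molecule, 1 cut → 2 fragments:
  1–60 → 60 bp
  61–143 → 83 bp
Sorted largest to smallest: 83, 60 bp.

83, 60 bp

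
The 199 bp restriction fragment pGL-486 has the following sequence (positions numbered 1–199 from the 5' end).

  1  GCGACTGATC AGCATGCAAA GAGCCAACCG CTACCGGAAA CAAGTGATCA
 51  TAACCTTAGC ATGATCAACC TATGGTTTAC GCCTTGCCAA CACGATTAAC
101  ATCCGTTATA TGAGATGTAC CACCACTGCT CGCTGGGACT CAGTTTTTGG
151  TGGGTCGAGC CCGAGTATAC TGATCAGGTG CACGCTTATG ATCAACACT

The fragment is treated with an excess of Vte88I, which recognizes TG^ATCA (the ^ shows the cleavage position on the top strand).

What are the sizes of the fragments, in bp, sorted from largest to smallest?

Vte88I sites (TGATCA) start at positions 6, 45, 62, 171, 189.
Vte88I cuts after base 2 of each site, so after positions 7, 46, 63, 172, 190.
Linear molecule, 5 cuts → 6 fragments:
  1–7 → 7 bp
  8–46 → 39 bp
  47–63 → 17 bp
  64–172 → 109 bp
  173–190 → 18 bp
  191–199 → 9 bp
Sorted largest to smallest: 109, 39, 18, 17, 9, 7 bp.

109, 39, 18, 17, 9, 7 bp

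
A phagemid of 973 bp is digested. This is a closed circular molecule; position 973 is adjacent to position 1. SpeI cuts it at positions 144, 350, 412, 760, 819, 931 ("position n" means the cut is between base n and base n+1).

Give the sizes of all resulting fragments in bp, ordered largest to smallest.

Circular molecule, 6 cuts → 6 fragments:
  350 − 144 = 206 bp
  412 − 350 = 62 bp
  760 − 412 = 348 bp
  819 − 760 = 59 bp
  931 − 819 = 112 bp
  wrap: 973 − 931 + 144 = 186 bp
Sorted largest to smallest: 348, 206, 186, 112, 62, 59 bp.

348, 206, 186, 112, 62, 59 bp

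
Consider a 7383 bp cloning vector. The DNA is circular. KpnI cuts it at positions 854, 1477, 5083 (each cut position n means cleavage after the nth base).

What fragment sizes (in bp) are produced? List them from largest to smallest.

3606, 3154, 623 bp

Circular molecule, 3 cuts → 3 fragments:
  1477 − 854 = 623 bp
  5083 − 1477 = 3606 bp
  wrap: 7383 − 5083 + 854 = 3154 bp
Sorted largest to smallest: 3606, 3154, 623 bp.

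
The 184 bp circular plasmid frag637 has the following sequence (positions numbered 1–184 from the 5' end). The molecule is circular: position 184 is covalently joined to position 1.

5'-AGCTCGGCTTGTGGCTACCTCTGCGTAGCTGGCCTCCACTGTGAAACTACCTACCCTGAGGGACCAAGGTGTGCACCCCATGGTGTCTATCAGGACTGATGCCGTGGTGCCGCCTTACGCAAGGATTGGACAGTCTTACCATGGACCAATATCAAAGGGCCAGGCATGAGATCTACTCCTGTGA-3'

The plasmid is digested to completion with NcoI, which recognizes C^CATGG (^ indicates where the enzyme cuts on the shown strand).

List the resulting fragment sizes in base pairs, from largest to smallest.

123, 61 bp

NcoI sites (CCATGG) start at positions 78, 139.
NcoI cuts after the first base of each site, so after positions 78, 139.
Circular molecule, 2 cuts → 2 fragments:
  79–139 → 61 bp
  140–184 then 1–78 → 45 + 78 = 123 bp
Sorted largest to smallest: 123, 61 bp.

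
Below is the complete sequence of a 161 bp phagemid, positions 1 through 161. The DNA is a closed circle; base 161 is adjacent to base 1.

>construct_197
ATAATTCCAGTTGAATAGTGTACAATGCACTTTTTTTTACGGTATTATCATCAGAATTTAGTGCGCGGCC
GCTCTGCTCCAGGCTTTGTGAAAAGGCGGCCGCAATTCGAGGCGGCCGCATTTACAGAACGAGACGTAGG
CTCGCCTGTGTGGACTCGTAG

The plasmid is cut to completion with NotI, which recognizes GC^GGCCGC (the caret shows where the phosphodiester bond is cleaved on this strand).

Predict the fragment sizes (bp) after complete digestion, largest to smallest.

NotI sites (GCGGCCGC) start at positions 65, 96, 112.
NotI cuts after base 2 of each site, so after positions 66, 97, 113.
Circular molecule, 3 cuts → 3 fragments:
  67–97 → 31 bp
  98–113 → 16 bp
  114–161 then 1–66 → 48 + 66 = 114 bp
Sorted largest to smallest: 114, 31, 16 bp.

114, 31, 16 bp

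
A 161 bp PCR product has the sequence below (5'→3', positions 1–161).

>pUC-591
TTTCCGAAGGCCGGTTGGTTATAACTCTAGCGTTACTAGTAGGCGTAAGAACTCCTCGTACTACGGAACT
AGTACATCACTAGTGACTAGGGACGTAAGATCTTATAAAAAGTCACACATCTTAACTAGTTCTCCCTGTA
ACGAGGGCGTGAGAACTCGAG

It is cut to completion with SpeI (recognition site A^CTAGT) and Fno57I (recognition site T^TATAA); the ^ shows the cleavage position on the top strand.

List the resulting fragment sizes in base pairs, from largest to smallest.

SpeI sites (ACTAGT) start at positions 35, 68, 79, 125.
SpeI cuts after the first base of each site, so after positions 35, 68, 79, 125.
Fno57I sites (TTATAA) start at positions 19, 103.
Fno57I cuts after the first base of each site, so after positions 19, 103.
Combined cut positions: 19, 35, 68, 79, 103, 125.
Linear molecule, 6 cuts → 7 fragments:
  1–19 → 19 bp
  20–35 → 16 bp
  36–68 → 33 bp
  69–79 → 11 bp
  80–103 → 24 bp
  104–125 → 22 bp
  126–161 → 36 bp
Sorted largest to smallest: 36, 33, 24, 22, 19, 16, 11 bp.

36, 33, 24, 22, 19, 16, 11 bp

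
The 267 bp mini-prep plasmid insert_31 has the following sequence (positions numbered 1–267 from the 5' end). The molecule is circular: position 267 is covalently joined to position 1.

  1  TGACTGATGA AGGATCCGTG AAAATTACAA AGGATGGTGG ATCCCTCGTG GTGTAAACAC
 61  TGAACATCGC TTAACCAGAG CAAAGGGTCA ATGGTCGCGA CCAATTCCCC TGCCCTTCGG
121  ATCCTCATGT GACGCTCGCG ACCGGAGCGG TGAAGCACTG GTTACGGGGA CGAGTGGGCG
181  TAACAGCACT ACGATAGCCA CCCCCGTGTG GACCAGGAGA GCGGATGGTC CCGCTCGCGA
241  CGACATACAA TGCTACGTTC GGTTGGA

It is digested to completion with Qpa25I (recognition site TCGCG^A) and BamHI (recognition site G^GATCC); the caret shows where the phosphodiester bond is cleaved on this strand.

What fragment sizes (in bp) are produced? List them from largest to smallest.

Qpa25I sites (TCGCGA) start at positions 95, 136, 235.
Qpa25I cuts after base 5 of each site (before the last base), so after positions 99, 140, 239.
BamHI sites (GGATCC) start at positions 12, 39, 119.
BamHI cuts after the first base of each site, so after positions 12, 39, 119.
Combined cut positions: 12, 39, 99, 119, 140, 239.
Circular molecule, 6 cuts → 6 fragments:
  13–39 → 27 bp
  40–99 → 60 bp
  100–119 → 20 bp
  120–140 → 21 bp
  141–239 → 99 bp
  240–267 then 1–12 → 28 + 12 = 40 bp
Sorted largest to smallest: 99, 60, 40, 27, 21, 20 bp.

99, 60, 40, 27, 21, 20 bp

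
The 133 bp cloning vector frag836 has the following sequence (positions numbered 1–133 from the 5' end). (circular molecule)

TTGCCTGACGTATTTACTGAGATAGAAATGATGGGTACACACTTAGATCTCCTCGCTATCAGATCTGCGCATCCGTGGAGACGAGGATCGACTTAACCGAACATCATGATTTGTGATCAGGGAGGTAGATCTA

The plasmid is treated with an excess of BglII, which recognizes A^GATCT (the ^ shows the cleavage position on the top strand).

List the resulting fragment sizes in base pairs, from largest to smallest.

66, 51, 16 bp

BglII sites (AGATCT) start at positions 45, 61, 127.
BglII cuts after the first base of each site, so after positions 45, 61, 127.
Circular molecule, 3 cuts → 3 fragments:
  46–61 → 16 bp
  62–127 → 66 bp
  128–133 then 1–45 → 6 + 45 = 51 bp
Sorted largest to smallest: 66, 51, 16 bp.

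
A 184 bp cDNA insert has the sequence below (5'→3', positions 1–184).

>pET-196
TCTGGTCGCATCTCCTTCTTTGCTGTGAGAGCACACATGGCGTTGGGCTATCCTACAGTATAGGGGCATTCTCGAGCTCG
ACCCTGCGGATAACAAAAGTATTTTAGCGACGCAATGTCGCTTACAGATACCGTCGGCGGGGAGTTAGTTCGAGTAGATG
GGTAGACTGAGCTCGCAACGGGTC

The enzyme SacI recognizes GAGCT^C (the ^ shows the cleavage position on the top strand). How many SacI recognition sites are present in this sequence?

GAGCTC occurs starting at positions 74, 169.
SacI cuts at 2 sites.

2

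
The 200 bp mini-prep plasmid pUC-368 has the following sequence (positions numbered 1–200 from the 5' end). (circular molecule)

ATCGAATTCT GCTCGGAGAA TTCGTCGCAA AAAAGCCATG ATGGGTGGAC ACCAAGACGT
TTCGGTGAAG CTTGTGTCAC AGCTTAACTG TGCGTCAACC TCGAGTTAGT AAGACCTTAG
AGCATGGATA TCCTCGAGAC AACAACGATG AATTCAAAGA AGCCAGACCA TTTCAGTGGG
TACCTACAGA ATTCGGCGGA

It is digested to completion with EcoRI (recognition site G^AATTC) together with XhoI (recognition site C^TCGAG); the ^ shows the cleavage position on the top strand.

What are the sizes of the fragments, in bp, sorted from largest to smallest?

EcoRI sites (GAATTC) start at positions 4, 18, 150, 189.
EcoRI cuts after the first base of each site, so after positions 4, 18, 150, 189.
XhoI sites (CTCGAG) start at positions 100, 133.
XhoI cuts after the first base of each site, so after positions 100, 133.
Combined cut positions: 4, 18, 100, 133, 150, 189.
Circular molecule, 6 cuts → 6 fragments:
  5–18 → 14 bp
  19–100 → 82 bp
  101–133 → 33 bp
  134–150 → 17 bp
  151–189 → 39 bp
  190–200 then 1–4 → 11 + 4 = 15 bp
Sorted largest to smallest: 82, 39, 33, 17, 15, 14 bp.

82, 39, 33, 17, 15, 14 bp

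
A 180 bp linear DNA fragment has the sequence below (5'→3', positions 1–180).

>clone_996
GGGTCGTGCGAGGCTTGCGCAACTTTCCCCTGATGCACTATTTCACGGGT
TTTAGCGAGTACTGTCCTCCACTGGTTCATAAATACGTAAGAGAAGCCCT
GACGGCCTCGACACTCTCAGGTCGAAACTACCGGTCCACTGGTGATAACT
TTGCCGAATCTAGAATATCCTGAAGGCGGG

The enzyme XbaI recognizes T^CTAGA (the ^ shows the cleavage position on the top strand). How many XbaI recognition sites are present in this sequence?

TCTAGA occurs starting at position 159.
XbaI cuts at 1 site.

1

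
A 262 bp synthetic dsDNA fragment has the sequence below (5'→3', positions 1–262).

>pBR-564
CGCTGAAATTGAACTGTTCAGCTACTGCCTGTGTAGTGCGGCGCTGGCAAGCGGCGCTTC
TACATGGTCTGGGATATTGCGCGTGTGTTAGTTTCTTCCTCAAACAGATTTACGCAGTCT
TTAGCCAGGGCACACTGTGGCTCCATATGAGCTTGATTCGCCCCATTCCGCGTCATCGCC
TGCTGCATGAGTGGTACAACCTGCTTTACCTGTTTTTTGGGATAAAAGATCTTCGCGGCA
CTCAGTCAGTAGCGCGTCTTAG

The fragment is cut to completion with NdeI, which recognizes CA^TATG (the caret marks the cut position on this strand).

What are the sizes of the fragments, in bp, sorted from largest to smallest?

The NdeI site (CATATG) starts at position 144.
NdeI cuts after base 2 of each site, so after position 145.
Linear molecule, 1 cut → 2 fragments:
  1–145 → 145 bp
  146–262 → 117 bp
Sorted largest to smallest: 145, 117 bp.

145, 117 bp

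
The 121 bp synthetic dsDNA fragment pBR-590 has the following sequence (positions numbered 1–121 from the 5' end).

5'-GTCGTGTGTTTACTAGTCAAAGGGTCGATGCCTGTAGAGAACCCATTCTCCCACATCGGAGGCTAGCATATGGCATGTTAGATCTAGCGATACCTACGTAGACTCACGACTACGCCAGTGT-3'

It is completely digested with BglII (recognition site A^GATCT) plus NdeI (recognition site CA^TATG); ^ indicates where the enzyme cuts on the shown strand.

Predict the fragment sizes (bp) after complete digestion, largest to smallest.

The BglII site (AGATCT) starts at position 80.
BglII cuts after the first base of each site, so after position 80.
The NdeI site (CATATG) starts at position 67.
NdeI cuts after base 2 of each site, so after position 68.
Combined cut positions: 68, 80.
Linear molecule, 2 cuts → 3 fragments:
  1–68 → 68 bp
  69–80 → 12 bp
  81–121 → 41 bp
Sorted largest to smallest: 68, 41, 12 bp.

68, 41, 12 bp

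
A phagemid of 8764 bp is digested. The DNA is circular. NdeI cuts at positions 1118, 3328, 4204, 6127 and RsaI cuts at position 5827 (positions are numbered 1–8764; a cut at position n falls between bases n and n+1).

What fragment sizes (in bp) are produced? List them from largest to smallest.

Combined cut positions (sorted): 1118, 3328, 4204, 5827, 6127.
Circular molecule, 5 cuts → 5 fragments:
  3328 − 1118 = 2210 bp
  4204 − 3328 = 876 bp
  5827 − 4204 = 1623 bp
  6127 − 5827 = 300 bp
  wrap: 8764 − 6127 + 1118 = 3755 bp
Sorted largest to smallest: 3755, 2210, 1623, 876, 300 bp.

3755, 2210, 1623, 876, 300 bp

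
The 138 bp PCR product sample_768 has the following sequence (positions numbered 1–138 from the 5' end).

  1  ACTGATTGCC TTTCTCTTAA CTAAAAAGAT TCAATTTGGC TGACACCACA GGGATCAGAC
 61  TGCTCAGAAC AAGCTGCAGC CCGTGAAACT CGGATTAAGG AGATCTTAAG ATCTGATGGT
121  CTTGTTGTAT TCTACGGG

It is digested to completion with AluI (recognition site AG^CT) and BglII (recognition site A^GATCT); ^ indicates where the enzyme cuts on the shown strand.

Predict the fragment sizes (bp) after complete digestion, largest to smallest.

The AluI site (AGCT) starts at position 72.
AluI cuts after base 2 of each site, so after position 73.
BglII sites (AGATCT) start at positions 101, 109.
BglII cuts after the first base of each site, so after positions 101, 109.
Combined cut positions: 73, 101, 109.
Linear molecule, 3 cuts → 4 fragments:
  1–73 → 73 bp
  74–101 → 28 bp
  102–109 → 8 bp
  110–138 → 29 bp
Sorted largest to smallest: 73, 29, 28, 8 bp.

73, 29, 28, 8 bp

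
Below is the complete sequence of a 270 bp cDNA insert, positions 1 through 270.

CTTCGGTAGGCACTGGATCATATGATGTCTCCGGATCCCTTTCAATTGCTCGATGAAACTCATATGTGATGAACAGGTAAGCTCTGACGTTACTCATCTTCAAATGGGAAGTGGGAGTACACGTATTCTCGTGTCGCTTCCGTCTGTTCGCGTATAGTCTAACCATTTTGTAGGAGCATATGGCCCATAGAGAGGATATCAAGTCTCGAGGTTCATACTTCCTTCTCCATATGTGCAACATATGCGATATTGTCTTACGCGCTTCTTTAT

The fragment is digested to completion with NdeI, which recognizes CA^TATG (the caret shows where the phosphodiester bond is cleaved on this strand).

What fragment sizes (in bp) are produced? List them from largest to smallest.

NdeI sites (CATATG) start at positions 19, 61, 177, 228, 239.
NdeI cuts after base 2 of each site, so after positions 20, 62, 178, 229, 240.
Linear molecule, 5 cuts → 6 fragments:
  1–20 → 20 bp
  21–62 → 42 bp
  63–178 → 116 bp
  179–229 → 51 bp
  230–240 → 11 bp
  241–270 → 30 bp
Sorted largest to smallest: 116, 51, 42, 30, 20, 11 bp.

116, 51, 42, 30, 20, 11 bp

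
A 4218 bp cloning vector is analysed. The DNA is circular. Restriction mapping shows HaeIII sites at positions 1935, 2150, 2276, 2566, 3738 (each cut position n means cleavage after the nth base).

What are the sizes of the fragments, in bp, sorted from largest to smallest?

Circular molecule, 5 cuts → 5 fragments:
  2150 − 1935 = 215 bp
  2276 − 2150 = 126 bp
  2566 − 2276 = 290 bp
  3738 − 2566 = 1172 bp
  wrap: 4218 − 3738 + 1935 = 2415 bp
Sorted largest to smallest: 2415, 1172, 290, 215, 126 bp.

2415, 1172, 290, 215, 126 bp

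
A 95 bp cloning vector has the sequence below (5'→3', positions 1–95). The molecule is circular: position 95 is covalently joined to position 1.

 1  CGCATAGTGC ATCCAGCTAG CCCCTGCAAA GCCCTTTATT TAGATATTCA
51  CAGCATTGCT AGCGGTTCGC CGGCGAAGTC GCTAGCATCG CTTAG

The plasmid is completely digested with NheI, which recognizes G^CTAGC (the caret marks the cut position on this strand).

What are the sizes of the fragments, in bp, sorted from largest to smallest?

NheI sites (GCTAGC) start at positions 16, 58, 81.
NheI cuts after the first base of each site, so after positions 16, 58, 81.
Circular molecule, 3 cuts → 3 fragments:
  17–58 → 42 bp
  59–81 → 23 bp
  82–95 then 1–16 → 14 + 16 = 30 bp
Sorted largest to smallest: 42, 30, 23 bp.

42, 30, 23 bp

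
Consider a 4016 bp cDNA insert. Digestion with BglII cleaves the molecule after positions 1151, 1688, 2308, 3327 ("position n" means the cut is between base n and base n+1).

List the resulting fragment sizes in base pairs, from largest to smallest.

1151, 1019, 689, 620, 537 bp

Linear molecule, 4 cuts → 5 fragments:
  1151 − 0 = 1151 bp
  1688 − 1151 = 537 bp
  2308 − 1688 = 620 bp
  3327 − 2308 = 1019 bp
  4016 − 3327 = 689 bp
Sorted largest to smallest: 1151, 1019, 689, 620, 537 bp.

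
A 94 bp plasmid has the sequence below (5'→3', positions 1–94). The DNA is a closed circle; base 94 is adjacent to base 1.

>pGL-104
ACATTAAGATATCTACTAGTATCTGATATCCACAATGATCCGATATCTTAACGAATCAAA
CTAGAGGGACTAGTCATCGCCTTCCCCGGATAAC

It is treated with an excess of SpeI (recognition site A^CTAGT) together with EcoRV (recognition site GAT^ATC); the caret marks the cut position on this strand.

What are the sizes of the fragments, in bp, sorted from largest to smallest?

35, 25, 17, 12, 5 bp

SpeI sites (ACTAGT) start at positions 15, 69.
SpeI cuts after the first base of each site, so after positions 15, 69.
EcoRV sites (GATATC) start at positions 8, 25, 42.
EcoRV cuts after base 3 of each site, so after positions 10, 27, 44.
Combined cut positions: 10, 15, 27, 44, 69.
Circular molecule, 5 cuts → 5 fragments:
  11–15 → 5 bp
  16–27 → 12 bp
  28–44 → 17 bp
  45–69 → 25 bp
  70–94 then 1–10 → 25 + 10 = 35 bp
Sorted largest to smallest: 35, 25, 17, 12, 5 bp.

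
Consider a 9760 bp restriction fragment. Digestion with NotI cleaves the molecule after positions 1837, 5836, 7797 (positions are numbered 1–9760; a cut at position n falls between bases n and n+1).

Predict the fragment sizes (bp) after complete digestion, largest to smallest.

Linear molecule, 3 cuts → 4 fragments:
  1837 − 0 = 1837 bp
  5836 − 1837 = 3999 bp
  7797 − 5836 = 1961 bp
  9760 − 7797 = 1963 bp
Sorted largest to smallest: 3999, 1963, 1961, 1837 bp.

3999, 1963, 1961, 1837 bp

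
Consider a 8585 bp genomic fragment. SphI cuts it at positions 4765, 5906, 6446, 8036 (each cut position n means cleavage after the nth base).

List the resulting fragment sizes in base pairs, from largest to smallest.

Linear molecule, 4 cuts → 5 fragments:
  4765 − 0 = 4765 bp
  5906 − 4765 = 1141 bp
  6446 − 5906 = 540 bp
  8036 − 6446 = 1590 bp
  8585 − 8036 = 549 bp
Sorted largest to smallest: 4765, 1590, 1141, 549, 540 bp.

4765, 1590, 1141, 549, 540 bp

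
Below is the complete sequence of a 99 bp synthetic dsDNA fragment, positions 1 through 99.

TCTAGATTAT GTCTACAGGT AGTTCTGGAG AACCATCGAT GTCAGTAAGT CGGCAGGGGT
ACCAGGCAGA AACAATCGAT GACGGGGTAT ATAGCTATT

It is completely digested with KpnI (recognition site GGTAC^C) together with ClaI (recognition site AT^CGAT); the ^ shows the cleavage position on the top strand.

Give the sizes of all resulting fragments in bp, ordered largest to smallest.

The KpnI site (GGTACC) starts at position 58.
KpnI cuts after base 5 of each site (before the last base), so after position 62.
ClaI sites (ATCGAT) start at positions 35, 75.
ClaI cuts after base 2 of each site, so after positions 36, 76.
Combined cut positions: 36, 62, 76.
Linear molecule, 3 cuts → 4 fragments:
  1–36 → 36 bp
  37–62 → 26 bp
  63–76 → 14 bp
  77–99 → 23 bp
Sorted largest to smallest: 36, 26, 23, 14 bp.

36, 26, 23, 14 bp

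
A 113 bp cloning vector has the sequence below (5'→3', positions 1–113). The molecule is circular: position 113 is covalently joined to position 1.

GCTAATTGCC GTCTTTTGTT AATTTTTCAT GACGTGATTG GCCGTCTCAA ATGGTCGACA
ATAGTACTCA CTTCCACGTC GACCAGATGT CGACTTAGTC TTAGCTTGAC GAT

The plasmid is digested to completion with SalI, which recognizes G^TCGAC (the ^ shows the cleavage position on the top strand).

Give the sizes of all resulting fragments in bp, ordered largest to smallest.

78, 24, 11 bp

SalI sites (GTCGAC) start at positions 54, 78, 89.
SalI cuts after the first base of each site, so after positions 54, 78, 89.
Circular molecule, 3 cuts → 3 fragments:
  55–78 → 24 bp
  79–89 → 11 bp
  90–113 then 1–54 → 24 + 54 = 78 bp
Sorted largest to smallest: 78, 24, 11 bp.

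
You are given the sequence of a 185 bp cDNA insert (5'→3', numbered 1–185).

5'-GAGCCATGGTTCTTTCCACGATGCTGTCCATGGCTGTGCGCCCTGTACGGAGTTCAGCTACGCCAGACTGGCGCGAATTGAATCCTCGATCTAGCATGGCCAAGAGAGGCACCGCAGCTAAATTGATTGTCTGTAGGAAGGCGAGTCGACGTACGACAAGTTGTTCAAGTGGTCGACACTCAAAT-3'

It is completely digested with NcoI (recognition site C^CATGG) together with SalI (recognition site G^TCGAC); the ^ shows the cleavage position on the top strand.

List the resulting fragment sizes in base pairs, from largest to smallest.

117, 27, 24, 13, 4 bp

NcoI sites (CCATGG) start at positions 4, 28.
NcoI cuts after the first base of each site, so after positions 4, 28.
SalI sites (GTCGAC) start at positions 145, 172.
SalI cuts after the first base of each site, so after positions 145, 172.
Combined cut positions: 4, 28, 145, 172.
Linear molecule, 4 cuts → 5 fragments:
  1–4 → 4 bp
  5–28 → 24 bp
  29–145 → 117 bp
  146–172 → 27 bp
  173–185 → 13 bp
Sorted largest to smallest: 117, 27, 24, 13, 4 bp.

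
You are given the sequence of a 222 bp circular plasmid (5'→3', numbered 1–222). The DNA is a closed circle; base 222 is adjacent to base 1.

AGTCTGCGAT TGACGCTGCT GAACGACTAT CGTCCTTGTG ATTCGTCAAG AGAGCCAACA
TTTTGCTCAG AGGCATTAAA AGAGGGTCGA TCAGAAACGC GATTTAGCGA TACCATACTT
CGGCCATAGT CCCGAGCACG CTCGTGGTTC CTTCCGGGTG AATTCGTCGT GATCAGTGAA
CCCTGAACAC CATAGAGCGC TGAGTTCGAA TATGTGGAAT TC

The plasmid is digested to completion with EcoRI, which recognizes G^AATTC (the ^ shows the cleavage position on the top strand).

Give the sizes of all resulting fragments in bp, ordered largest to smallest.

165, 57 bp

EcoRI sites (GAATTC) start at positions 160, 217.
EcoRI cuts after the first base of each site, so after positions 160, 217.
Circular molecule, 2 cuts → 2 fragments:
  161–217 → 57 bp
  218–222 then 1–160 → 5 + 160 = 165 bp
Sorted largest to smallest: 165, 57 bp.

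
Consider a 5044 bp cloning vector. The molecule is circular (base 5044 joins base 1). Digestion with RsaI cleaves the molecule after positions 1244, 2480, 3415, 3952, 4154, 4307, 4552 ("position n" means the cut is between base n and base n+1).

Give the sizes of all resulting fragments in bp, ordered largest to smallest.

1736, 1236, 935, 537, 245, 202, 153 bp

Circular molecule, 7 cuts → 7 fragments:
  2480 − 1244 = 1236 bp
  3415 − 2480 = 935 bp
  3952 − 3415 = 537 bp
  4154 − 3952 = 202 bp
  4307 − 4154 = 153 bp
  4552 − 4307 = 245 bp
  wrap: 5044 − 4552 + 1244 = 1736 bp
Sorted largest to smallest: 1736, 1236, 935, 537, 245, 202, 153 bp.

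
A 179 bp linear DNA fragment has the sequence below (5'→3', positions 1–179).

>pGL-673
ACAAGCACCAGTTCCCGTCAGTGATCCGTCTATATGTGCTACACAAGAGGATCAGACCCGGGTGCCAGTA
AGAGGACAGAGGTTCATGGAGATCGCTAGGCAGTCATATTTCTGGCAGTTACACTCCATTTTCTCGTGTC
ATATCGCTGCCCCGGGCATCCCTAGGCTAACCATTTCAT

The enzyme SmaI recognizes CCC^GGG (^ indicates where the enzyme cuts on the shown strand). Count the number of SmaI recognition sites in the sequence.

2

CCCGGG occurs starting at positions 57, 151.
SmaI cuts at 2 sites.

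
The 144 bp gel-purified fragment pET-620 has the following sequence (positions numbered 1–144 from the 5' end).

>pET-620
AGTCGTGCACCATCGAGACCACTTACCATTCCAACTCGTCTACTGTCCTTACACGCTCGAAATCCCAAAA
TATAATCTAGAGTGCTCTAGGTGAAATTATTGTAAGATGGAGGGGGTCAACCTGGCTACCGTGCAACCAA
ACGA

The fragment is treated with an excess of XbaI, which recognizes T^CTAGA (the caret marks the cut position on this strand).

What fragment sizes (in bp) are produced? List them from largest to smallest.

76, 68 bp

The XbaI site (TCTAGA) starts at position 76.
XbaI cuts after the first base of each site, so after position 76.
Linear molecule, 1 cut → 2 fragments:
  1–76 → 76 bp
  77–144 → 68 bp
Sorted largest to smallest: 76, 68 bp.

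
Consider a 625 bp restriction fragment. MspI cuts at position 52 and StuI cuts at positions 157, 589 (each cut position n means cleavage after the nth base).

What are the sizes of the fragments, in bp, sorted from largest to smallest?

432, 105, 52, 36 bp

Combined cut positions (sorted): 52, 157, 589.
Linear molecule, 3 cuts → 4 fragments:
  52 − 0 = 52 bp
  157 − 52 = 105 bp
  589 − 157 = 432 bp
  625 − 589 = 36 bp
Sorted largest to smallest: 432, 105, 52, 36 bp.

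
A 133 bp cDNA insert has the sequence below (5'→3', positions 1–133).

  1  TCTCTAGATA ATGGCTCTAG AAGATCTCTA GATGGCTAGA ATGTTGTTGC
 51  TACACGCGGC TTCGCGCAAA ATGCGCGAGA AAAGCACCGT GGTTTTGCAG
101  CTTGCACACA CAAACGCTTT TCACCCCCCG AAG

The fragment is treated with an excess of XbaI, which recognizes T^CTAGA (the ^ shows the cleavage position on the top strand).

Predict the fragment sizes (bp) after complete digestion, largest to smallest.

XbaI sites (TCTAGA) start at positions 3, 16, 27.
XbaI cuts after the first base of each site, so after positions 3, 16, 27.
Linear molecule, 3 cuts → 4 fragments:
  1–3 → 3 bp
  4–16 → 13 bp
  17–27 → 11 bp
  28–133 → 106 bp
Sorted largest to smallest: 106, 13, 11, 3 bp.

106, 13, 11, 3 bp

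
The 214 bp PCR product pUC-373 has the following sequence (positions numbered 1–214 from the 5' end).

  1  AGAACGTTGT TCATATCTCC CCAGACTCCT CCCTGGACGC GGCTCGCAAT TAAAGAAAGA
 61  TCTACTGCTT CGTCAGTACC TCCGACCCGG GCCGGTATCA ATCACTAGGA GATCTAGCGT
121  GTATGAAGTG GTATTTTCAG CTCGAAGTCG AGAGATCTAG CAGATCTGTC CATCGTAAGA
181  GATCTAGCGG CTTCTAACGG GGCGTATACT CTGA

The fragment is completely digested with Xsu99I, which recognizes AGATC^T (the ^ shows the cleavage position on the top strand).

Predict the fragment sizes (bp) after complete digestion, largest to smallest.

62, 52, 43, 30, 18, 9 bp

Xsu99I sites (AGATCT) start at positions 58, 110, 153, 162, 180.
Xsu99I cuts after base 5 of each site (before the last base), so after positions 62, 114, 157, 166, 184.
Linear molecule, 5 cuts → 6 fragments:
  1–62 → 62 bp
  63–114 → 52 bp
  115–157 → 43 bp
  158–166 → 9 bp
  167–184 → 18 bp
  185–214 → 30 bp
Sorted largest to smallest: 62, 52, 43, 30, 18, 9 bp.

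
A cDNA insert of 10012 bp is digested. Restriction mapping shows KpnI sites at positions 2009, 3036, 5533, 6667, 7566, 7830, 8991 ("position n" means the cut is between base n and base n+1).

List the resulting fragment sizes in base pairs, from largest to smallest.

2497, 2009, 1161, 1134, 1027, 1021, 899, 264 bp

Linear molecule, 7 cuts → 8 fragments:
  2009 − 0 = 2009 bp
  3036 − 2009 = 1027 bp
  5533 − 3036 = 2497 bp
  6667 − 5533 = 1134 bp
  7566 − 6667 = 899 bp
  7830 − 7566 = 264 bp
  8991 − 7830 = 1161 bp
  10012 − 8991 = 1021 bp
Sorted largest to smallest: 2497, 2009, 1161, 1134, 1027, 1021, 899, 264 bp.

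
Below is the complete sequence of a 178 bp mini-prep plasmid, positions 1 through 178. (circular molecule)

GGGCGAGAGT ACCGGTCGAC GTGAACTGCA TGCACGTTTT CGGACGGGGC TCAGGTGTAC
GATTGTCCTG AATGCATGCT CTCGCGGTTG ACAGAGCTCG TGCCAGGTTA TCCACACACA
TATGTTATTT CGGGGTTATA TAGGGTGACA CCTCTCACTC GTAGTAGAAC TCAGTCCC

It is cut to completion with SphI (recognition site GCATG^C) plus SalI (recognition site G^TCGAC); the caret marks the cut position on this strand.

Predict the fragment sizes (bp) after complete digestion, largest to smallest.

SphI sites (GCATGC) start at positions 28, 74.
SphI cuts after base 5 of each site (before the last base), so after positions 32, 78.
The SalI site (GTCGAC) starts at position 15.
SalI cuts after the first base of each site, so after position 15.
Combined cut positions: 15, 32, 78.
Circular molecule, 3 cuts → 3 fragments:
  16–32 → 17 bp
  33–78 → 46 bp
  79–178 then 1–15 → 100 + 15 = 115 bp
Sorted largest to smallest: 115, 46, 17 bp.

115, 46, 17 bp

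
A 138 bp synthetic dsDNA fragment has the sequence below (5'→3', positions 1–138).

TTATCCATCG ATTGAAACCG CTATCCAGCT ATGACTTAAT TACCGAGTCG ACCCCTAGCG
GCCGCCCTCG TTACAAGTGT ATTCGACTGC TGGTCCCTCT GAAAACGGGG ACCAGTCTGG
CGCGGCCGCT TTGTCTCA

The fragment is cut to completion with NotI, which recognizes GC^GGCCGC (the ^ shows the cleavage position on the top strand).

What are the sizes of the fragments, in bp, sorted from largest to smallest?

NotI sites (GCGGCCGC) start at positions 58, 122.
NotI cuts after base 2 of each site, so after positions 59, 123.
Linear molecule, 2 cuts → 3 fragments:
  1–59 → 59 bp
  60–123 → 64 bp
  124–138 → 15 bp
Sorted largest to smallest: 64, 59, 15 bp.

64, 59, 15 bp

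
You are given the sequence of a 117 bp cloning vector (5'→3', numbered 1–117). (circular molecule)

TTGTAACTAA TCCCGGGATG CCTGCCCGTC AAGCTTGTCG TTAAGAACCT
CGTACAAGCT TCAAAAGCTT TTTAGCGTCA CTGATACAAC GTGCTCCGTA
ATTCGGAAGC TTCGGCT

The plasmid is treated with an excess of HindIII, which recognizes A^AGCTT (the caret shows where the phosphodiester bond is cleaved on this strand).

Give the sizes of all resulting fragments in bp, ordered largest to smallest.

HindIII sites (AAGCTT) start at positions 31, 56, 65, 107.
HindIII cuts after the first base of each site, so after positions 31, 56, 65, 107.
Circular molecule, 4 cuts → 4 fragments:
  32–56 → 25 bp
  57–65 → 9 bp
  66–107 → 42 bp
  108–117 then 1–31 → 10 + 31 = 41 bp
Sorted largest to smallest: 42, 41, 25, 9 bp.

42, 41, 25, 9 bp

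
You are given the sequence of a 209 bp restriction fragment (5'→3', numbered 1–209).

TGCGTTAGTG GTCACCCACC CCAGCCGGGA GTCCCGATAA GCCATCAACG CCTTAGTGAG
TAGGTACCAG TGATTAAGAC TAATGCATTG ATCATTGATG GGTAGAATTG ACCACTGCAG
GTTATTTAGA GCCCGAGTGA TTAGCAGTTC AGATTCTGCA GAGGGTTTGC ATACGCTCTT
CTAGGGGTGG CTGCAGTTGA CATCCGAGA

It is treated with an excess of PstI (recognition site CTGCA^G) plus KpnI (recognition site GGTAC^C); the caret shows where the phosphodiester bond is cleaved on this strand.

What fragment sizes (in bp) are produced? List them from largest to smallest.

PstI sites (CTGCAG) start at positions 115, 156, 191.
PstI cuts after base 5 of each site (before the last base), so after positions 119, 160, 195.
The KpnI site (GGTACC) starts at position 63.
KpnI cuts after base 5 of each site (before the last base), so after position 67.
Combined cut positions: 67, 119, 160, 195.
Linear molecule, 4 cuts → 5 fragments:
  1–67 → 67 bp
  68–119 → 52 bp
  120–160 → 41 bp
  161–195 → 35 bp
  196–209 → 14 bp
Sorted largest to smallest: 67, 52, 41, 35, 14 bp.

67, 52, 41, 35, 14 bp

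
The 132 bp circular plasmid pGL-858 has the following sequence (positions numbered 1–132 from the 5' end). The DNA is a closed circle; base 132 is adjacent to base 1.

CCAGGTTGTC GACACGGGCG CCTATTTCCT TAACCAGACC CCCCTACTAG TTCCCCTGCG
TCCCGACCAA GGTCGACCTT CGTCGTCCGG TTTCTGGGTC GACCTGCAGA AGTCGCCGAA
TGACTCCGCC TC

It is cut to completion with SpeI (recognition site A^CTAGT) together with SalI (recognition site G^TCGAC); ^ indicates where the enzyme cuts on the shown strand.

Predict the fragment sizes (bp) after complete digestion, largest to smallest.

The SpeI site (ACTAGT) starts at position 46.
SpeI cuts after the first base of each site, so after position 46.
SalI sites (GTCGAC) start at positions 8, 72, 98.
SalI cuts after the first base of each site, so after positions 8, 72, 98.
Combined cut positions: 8, 46, 72, 98.
Circular molecule, 4 cuts → 4 fragments:
  9–46 → 38 bp
  47–72 → 26 bp
  73–98 → 26 bp
  99–132 then 1–8 → 34 + 8 = 42 bp
Sorted largest to smallest: 42, 38, 26, 26 bp.

42, 38, 26, 26 bp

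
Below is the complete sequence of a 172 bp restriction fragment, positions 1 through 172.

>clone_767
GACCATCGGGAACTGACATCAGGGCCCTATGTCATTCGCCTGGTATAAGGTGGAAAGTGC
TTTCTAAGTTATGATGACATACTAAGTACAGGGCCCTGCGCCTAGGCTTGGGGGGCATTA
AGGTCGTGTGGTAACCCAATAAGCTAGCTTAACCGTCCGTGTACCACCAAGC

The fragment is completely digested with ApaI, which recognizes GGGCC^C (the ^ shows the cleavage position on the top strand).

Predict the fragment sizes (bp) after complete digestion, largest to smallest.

ApaI sites (GGGCCC) start at positions 22, 91.
ApaI cuts after base 5 of each site (before the last base), so after positions 26, 95.
Linear molecule, 2 cuts → 3 fragments:
  1–26 → 26 bp
  27–95 → 69 bp
  96–172 → 77 bp
Sorted largest to smallest: 77, 69, 26 bp.

77, 69, 26 bp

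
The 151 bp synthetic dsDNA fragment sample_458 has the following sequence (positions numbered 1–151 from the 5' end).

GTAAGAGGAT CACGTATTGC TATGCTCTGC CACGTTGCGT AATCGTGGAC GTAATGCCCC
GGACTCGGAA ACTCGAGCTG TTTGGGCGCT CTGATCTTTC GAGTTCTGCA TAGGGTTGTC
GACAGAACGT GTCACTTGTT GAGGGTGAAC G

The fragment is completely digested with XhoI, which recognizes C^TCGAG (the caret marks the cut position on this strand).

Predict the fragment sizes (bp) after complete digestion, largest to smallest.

The XhoI site (CTCGAG) starts at position 72.
XhoI cuts after the first base of each site, so after position 72.
Linear molecule, 1 cut → 2 fragments:
  1–72 → 72 bp
  73–151 → 79 bp
Sorted largest to smallest: 79, 72 bp.

79, 72 bp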